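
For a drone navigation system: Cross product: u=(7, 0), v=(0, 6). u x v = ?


u x v = u_x*v_y - u_y*v_x = 7*6 - 0*0
= 42 - 0 = 42

42


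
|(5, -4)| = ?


|u| = sqrt(5^2 + (-4)^2) = sqrt(41) = 6.4031

6.4031


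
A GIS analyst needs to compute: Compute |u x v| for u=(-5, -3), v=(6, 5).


|u x v| = |(-5)*5 - (-3)*6|
= |(-25) - (-18)| = 7

7


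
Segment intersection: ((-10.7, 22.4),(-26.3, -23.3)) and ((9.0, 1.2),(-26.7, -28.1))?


Cross products: d1=-1334.05, d2=-159.64, d3=1231.01, d4=56.6
d1*d2 < 0 and d3*d4 < 0? no

No, they don't intersect


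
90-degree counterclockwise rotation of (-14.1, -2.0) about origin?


90° CCW: (x,y) -> (-y, x)
(-14.1,-2) -> (2, -14.1)

(2, -14.1)


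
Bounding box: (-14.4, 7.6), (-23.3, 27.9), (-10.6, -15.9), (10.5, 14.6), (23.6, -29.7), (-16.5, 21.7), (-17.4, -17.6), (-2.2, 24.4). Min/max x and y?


x range: [-23.3, 23.6]
y range: [-29.7, 27.9]
Bounding box: (-23.3,-29.7) to (23.6,27.9)

(-23.3,-29.7) to (23.6,27.9)


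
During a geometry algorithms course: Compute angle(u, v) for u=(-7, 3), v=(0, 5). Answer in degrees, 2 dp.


u.v = 15, |u| = sqrt(58) = 7.6158, |v| = sqrt(25) = 5
cos(theta) = u.v/(|u||v|) = 15/sqrt(1450) = 0.393919
theta = acos(0.393919) = 66.8 degrees

66.8 degrees


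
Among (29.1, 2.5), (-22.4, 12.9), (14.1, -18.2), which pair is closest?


d(P0,P1) = 52.5396, d(P0,P2) = 25.5635, d(P1,P2) = 47.9527
Closest: P0 and P2

Closest pair: (29.1, 2.5) and (14.1, -18.2), distance = 25.5635


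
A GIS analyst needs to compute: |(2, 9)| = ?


|u| = sqrt(2^2 + 9^2) = sqrt(85) = 9.2195

9.2195


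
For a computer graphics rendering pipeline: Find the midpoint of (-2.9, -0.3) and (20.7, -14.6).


M = (((-2.9)+20.7)/2, ((-0.3)+(-14.6))/2)
= (8.9, -7.45)

(8.9, -7.45)


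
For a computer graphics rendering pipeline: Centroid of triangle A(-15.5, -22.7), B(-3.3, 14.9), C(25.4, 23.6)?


Centroid = ((x_A+x_B+x_C)/3, (y_A+y_B+y_C)/3)
= (((-15.5)+(-3.3)+25.4)/3, ((-22.7)+14.9+23.6)/3)
= (2.2, 5.2667)

(2.2, 5.2667)


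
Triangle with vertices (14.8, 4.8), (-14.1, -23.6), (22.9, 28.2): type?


Side lengths squared: AB^2=1641.77, BC^2=4052.24, CA^2=613.17
Sorted: [613.17, 1641.77, 4052.24]
By sides: Scalene, By angles: Obtuse

Scalene, Obtuse


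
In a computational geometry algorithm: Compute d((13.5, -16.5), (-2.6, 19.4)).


dx=-16.1, dy=35.9
d^2 = (-16.1)^2 + 35.9^2 = 1548.02
d = sqrt(1548.02) = 39.3449

39.3449


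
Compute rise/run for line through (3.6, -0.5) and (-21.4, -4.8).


slope = (y2-y1)/(x2-x1) = ((-4.8)-(-0.5))/((-21.4)-3.6) = (-4.3)/(-25) = 0.172

0.172


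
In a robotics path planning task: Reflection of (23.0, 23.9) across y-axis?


Reflection over y-axis: (x,y) -> (-x,y)
(23, 23.9) -> (-23, 23.9)

(-23, 23.9)


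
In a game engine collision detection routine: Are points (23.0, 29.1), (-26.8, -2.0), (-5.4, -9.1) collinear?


Cross product: ((-26.8)-23)*((-9.1)-29.1) - ((-2)-29.1)*((-5.4)-23)
= 1019.12

No, not collinear


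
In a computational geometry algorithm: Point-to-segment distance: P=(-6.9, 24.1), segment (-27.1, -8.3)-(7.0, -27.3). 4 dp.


Project P onto AB: t = 0.0481 (clamped to [0,1])
Closest point on segment: (-25.4615, -9.213)
Distance: 38.135

38.135


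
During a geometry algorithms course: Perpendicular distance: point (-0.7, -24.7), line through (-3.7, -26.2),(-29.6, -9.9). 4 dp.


|cross product| = 87.75
|line direction| = sqrt(936.5) = 30.6023
Distance = 87.75/sqrt(936.5) = 2.8674

2.8674


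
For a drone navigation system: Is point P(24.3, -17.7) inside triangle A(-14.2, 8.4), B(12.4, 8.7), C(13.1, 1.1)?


Cross products: AB x AP = -705.81, BC x BP = 71.96, CA x CP = 431.48
All same sign? no

No, outside


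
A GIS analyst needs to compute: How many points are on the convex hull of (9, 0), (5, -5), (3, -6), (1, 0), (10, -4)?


Convex hull vertices (CCW): (1, 0), (3, -6), (10, -4), (9, 0)
Count = 4

4


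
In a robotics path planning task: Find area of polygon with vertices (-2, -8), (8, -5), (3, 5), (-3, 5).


Shoelace sum: ((-2)*(-5) - 8*(-8)) + (8*5 - 3*(-5)) + (3*5 - (-3)*5) + ((-3)*(-8) - (-2)*5)
= 193
Area = |193|/2 = 96.5

96.5


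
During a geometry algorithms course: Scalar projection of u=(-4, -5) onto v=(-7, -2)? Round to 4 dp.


u.v = 38, |v| = sqrt(53) = 7.2801
Scalar projection = u.v / |v| = 38 / sqrt(53) = 5.2197

5.2197


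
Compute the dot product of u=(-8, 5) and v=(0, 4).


u . v = u_x*v_x + u_y*v_y = (-8)*0 + 5*4
= 0 + 20 = 20

20


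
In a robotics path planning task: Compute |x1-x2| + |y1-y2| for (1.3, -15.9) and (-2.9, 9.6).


|1.3-(-2.9)| + |(-15.9)-9.6| = 4.2 + 25.5 = 29.7

29.7


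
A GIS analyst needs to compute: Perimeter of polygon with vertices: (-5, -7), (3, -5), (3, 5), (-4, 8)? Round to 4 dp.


Sides: (-5, -7)->(3, -5): sqrt(68) = 8.246211, (3, -5)->(3, 5): sqrt(100) = 10, (3, 5)->(-4, 8): sqrt(58) = 7.615773, (-4, 8)->(-5, -7): sqrt(226) = 15.033296
Sum = 40.89528
Perimeter = 40.8953

40.8953


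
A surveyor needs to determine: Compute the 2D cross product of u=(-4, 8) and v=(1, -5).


u x v = u_x*v_y - u_y*v_x = (-4)*(-5) - 8*1
= 20 - 8 = 12

12


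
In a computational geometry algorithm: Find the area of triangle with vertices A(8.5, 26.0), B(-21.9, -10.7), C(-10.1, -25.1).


Area = |x_A(y_B-y_C) + x_B(y_C-y_A) + x_C(y_A-y_B)|/2
= |122.4 + 1119.09 + (-370.67)|/2
= 870.82/2 = 435.41

435.41


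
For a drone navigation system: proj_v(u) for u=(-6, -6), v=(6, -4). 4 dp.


u.v = -12, |v| = sqrt(52) = 7.2111
Scalar projection = u.v / |v| = -12 / sqrt(52) = -1.6641

-1.6641


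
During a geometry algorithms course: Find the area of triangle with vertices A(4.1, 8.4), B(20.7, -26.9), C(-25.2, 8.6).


Area = |x_A(y_B-y_C) + x_B(y_C-y_A) + x_C(y_A-y_B)|/2
= |(-145.55) + 4.14 + (-889.56)|/2
= 1030.97/2 = 515.485

515.485


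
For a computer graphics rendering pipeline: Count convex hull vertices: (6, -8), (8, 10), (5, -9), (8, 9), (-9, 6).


Convex hull vertices (CCW): (-9, 6), (5, -9), (6, -8), (8, 9), (8, 10)
Count = 5

5


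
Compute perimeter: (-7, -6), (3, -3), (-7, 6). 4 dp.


Sides: (-7, -6)->(3, -3): sqrt(109) = 10.440307, (3, -3)->(-7, 6): sqrt(181) = 13.453624, (-7, 6)->(-7, -6): sqrt(144) = 12
Sum = 35.893931
Perimeter = 35.8939

35.8939


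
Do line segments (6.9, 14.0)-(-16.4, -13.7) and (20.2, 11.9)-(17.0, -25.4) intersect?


Cross products: d1=-502.81, d2=-1283.26, d3=417.34, d4=1197.79
d1*d2 < 0 and d3*d4 < 0? no

No, they don't intersect


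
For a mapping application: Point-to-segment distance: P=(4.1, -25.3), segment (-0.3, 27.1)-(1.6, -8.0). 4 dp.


Project P onto AB: t = 1 (clamped to [0,1])
Closest point on segment: (1.6, -8)
Distance: 17.4797

17.4797


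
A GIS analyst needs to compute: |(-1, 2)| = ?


|u| = sqrt((-1)^2 + 2^2) = sqrt(5) = 2.2361

2.2361


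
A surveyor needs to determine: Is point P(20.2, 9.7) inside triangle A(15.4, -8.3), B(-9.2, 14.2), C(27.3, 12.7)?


Cross products: AB x AP = -550.8, BC x BP = -120.15, CA x CP = -113.4
All same sign? yes

Yes, inside


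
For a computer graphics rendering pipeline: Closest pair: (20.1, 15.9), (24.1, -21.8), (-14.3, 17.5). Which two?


d(P0,P1) = 37.9116, d(P0,P2) = 34.4372, d(P1,P2) = 54.9459
Closest: P0 and P2

Closest pair: (20.1, 15.9) and (-14.3, 17.5), distance = 34.4372


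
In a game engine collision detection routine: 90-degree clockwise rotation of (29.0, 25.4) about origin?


90° CW: (x,y) -> (y, -x)
(29,25.4) -> (25.4, -29)

(25.4, -29)


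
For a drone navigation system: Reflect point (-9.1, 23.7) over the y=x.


Reflection over y=x: (x,y) -> (y,x)
(-9.1, 23.7) -> (23.7, -9.1)

(23.7, -9.1)


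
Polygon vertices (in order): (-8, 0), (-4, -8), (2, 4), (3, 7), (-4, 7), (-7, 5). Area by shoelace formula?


Shoelace sum: ((-8)*(-8) - (-4)*0) + ((-4)*4 - 2*(-8)) + (2*7 - 3*4) + (3*7 - (-4)*7) + ((-4)*5 - (-7)*7) + ((-7)*0 - (-8)*5)
= 184
Area = |184|/2 = 92

92


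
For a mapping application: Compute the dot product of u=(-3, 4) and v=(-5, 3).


u . v = u_x*v_x + u_y*v_y = (-3)*(-5) + 4*3
= 15 + 12 = 27

27


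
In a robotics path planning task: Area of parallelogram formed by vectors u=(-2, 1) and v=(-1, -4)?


|u x v| = |(-2)*(-4) - 1*(-1)|
= |8 - (-1)| = 9

9


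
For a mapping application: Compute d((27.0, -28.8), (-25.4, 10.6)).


dx=-52.4, dy=39.4
d^2 = (-52.4)^2 + 39.4^2 = 4298.12
d = sqrt(4298.12) = 65.56

65.56


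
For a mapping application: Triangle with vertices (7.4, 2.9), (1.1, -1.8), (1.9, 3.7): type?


Side lengths squared: AB^2=61.78, BC^2=30.89, CA^2=30.89
Sorted: [30.89, 30.89, 61.78]
By sides: Isosceles, By angles: Right

Isosceles, Right


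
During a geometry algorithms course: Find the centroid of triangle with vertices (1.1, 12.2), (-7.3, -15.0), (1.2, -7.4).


Centroid = ((x_A+x_B+x_C)/3, (y_A+y_B+y_C)/3)
= ((1.1+(-7.3)+1.2)/3, (12.2+(-15)+(-7.4))/3)
= (-1.6667, -3.4)

(-1.6667, -3.4)


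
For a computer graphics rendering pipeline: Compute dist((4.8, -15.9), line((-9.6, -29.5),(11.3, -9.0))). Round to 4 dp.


|cross product| = 10.96
|line direction| = sqrt(857.06) = 29.2756
Distance = 10.96/sqrt(857.06) = 0.3744

0.3744


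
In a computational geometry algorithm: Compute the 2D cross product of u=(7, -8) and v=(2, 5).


u x v = u_x*v_y - u_y*v_x = 7*5 - (-8)*2
= 35 - (-16) = 51

51


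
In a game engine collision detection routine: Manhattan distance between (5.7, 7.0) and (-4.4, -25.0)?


|5.7-(-4.4)| + |7-(-25)| = 10.1 + 32 = 42.1

42.1


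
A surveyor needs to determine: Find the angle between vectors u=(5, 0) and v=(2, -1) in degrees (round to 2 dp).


u.v = 10, |u| = sqrt(25) = 5, |v| = sqrt(5) = 2.2361
cos(theta) = u.v/(|u||v|) = 10/sqrt(125) = 0.894427
theta = acos(0.894427) = 26.57 degrees

26.57 degrees


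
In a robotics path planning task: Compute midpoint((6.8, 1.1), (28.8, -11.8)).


M = ((6.8+28.8)/2, (1.1+(-11.8))/2)
= (17.8, -5.35)

(17.8, -5.35)


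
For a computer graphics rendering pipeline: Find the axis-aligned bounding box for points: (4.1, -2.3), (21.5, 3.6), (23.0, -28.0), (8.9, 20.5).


x range: [4.1, 23]
y range: [-28, 20.5]
Bounding box: (4.1,-28) to (23,20.5)

(4.1,-28) to (23,20.5)


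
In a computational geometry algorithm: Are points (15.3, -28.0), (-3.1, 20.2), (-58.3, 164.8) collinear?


Cross product: ((-3.1)-15.3)*(164.8-(-28)) - (20.2-(-28))*((-58.3)-15.3)
= 0

Yes, collinear


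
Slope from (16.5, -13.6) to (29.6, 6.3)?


slope = (y2-y1)/(x2-x1) = (6.3-(-13.6))/(29.6-16.5) = 19.9/13.1 = 1.5191

1.5191


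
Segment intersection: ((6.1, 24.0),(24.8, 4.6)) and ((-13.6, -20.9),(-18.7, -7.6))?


Cross products: d1=-491, d2=-640.77, d3=-1221.81, d4=-1072.04
d1*d2 < 0 and d3*d4 < 0? no

No, they don't intersect


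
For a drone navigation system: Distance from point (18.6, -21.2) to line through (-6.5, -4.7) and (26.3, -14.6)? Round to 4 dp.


|cross product| = 292.71
|line direction| = sqrt(1173.85) = 34.2615
Distance = 292.71/sqrt(1173.85) = 8.5434

8.5434


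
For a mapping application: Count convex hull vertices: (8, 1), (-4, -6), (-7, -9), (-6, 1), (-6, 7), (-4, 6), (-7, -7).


Convex hull vertices (CCW): (-7, -9), (8, 1), (-6, 7), (-7, -7)
Count = 4

4


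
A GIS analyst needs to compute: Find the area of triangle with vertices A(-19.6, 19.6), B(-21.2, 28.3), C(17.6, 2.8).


Area = |x_A(y_B-y_C) + x_B(y_C-y_A) + x_C(y_A-y_B)|/2
= |(-499.8) + 356.16 + (-153.12)|/2
= 296.76/2 = 148.38

148.38


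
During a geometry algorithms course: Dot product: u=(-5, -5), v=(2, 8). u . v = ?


u . v = u_x*v_x + u_y*v_y = (-5)*2 + (-5)*8
= (-10) + (-40) = -50

-50


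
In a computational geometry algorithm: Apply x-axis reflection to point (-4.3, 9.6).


Reflection over x-axis: (x,y) -> (x,-y)
(-4.3, 9.6) -> (-4.3, -9.6)

(-4.3, -9.6)


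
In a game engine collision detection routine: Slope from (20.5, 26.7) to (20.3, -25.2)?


slope = (y2-y1)/(x2-x1) = ((-25.2)-26.7)/(20.3-20.5) = (-51.9)/(-0.2) = 259.5

259.5


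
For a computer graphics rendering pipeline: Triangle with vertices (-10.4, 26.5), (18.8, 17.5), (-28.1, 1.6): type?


Side lengths squared: AB^2=933.64, BC^2=2452.42, CA^2=933.3
Sorted: [933.3, 933.64, 2452.42]
By sides: Scalene, By angles: Obtuse

Scalene, Obtuse


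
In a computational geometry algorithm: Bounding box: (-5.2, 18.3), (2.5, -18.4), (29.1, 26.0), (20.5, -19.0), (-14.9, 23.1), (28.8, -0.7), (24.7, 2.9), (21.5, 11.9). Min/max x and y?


x range: [-14.9, 29.1]
y range: [-19, 26]
Bounding box: (-14.9,-19) to (29.1,26)

(-14.9,-19) to (29.1,26)


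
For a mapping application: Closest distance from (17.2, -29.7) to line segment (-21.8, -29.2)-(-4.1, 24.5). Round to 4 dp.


Project P onto AB: t = 0.2075 (clamped to [0,1])
Closest point on segment: (-18.1268, -18.056)
Distance: 37.1963

37.1963


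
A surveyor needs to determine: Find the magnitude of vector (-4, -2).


|u| = sqrt((-4)^2 + (-2)^2) = sqrt(20) = 4.4721

4.4721


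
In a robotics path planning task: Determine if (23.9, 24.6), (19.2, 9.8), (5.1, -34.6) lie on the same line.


Cross product: (19.2-23.9)*((-34.6)-24.6) - (9.8-24.6)*(5.1-23.9)
= 0

Yes, collinear


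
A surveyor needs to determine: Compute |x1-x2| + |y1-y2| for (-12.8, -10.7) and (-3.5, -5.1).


|(-12.8)-(-3.5)| + |(-10.7)-(-5.1)| = 9.3 + 5.6 = 14.9

14.9


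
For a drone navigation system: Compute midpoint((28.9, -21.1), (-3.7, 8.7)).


M = ((28.9+(-3.7))/2, ((-21.1)+8.7)/2)
= (12.6, -6.2)

(12.6, -6.2)


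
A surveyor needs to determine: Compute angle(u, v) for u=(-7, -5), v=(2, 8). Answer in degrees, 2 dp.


u.v = -54, |u| = sqrt(74) = 8.6023, |v| = sqrt(68) = 8.2462
cos(theta) = u.v/(|u||v|) = -54/sqrt(5032) = -0.761243
theta = acos(-0.761243) = 139.57 degrees

139.57 degrees


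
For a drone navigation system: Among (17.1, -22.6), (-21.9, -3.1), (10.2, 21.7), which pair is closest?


d(P0,P1) = 43.6033, d(P0,P2) = 44.8341, d(P1,P2) = 40.5641
Closest: P1 and P2

Closest pair: (-21.9, -3.1) and (10.2, 21.7), distance = 40.5641


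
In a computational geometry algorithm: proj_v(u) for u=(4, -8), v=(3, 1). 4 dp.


u.v = 4, |v| = sqrt(10) = 3.1623
Scalar projection = u.v / |v| = 4 / sqrt(10) = 1.2649

1.2649


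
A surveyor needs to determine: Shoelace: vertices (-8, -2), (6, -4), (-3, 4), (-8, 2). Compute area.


Shoelace sum: ((-8)*(-4) - 6*(-2)) + (6*4 - (-3)*(-4)) + ((-3)*2 - (-8)*4) + ((-8)*(-2) - (-8)*2)
= 114
Area = |114|/2 = 57

57


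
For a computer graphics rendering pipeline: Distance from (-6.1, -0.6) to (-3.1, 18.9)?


dx=3, dy=19.5
d^2 = 3^2 + 19.5^2 = 389.25
d = sqrt(389.25) = 19.7294

19.7294


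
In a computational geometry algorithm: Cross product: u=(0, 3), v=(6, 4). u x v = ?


u x v = u_x*v_y - u_y*v_x = 0*4 - 3*6
= 0 - 18 = -18

-18


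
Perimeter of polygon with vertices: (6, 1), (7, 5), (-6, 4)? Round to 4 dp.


Sides: (6, 1)->(7, 5): sqrt(17) = 4.123106, (7, 5)->(-6, 4): sqrt(170) = 13.038405, (-6, 4)->(6, 1): sqrt(153) = 12.369317
Sum = 29.530828
Perimeter = 29.5308

29.5308


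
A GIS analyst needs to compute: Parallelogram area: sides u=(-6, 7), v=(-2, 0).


|u x v| = |(-6)*0 - 7*(-2)|
= |0 - (-14)| = 14

14


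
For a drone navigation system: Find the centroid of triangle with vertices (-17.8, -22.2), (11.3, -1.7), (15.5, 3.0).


Centroid = ((x_A+x_B+x_C)/3, (y_A+y_B+y_C)/3)
= (((-17.8)+11.3+15.5)/3, ((-22.2)+(-1.7)+3)/3)
= (3, -6.9667)

(3, -6.9667)


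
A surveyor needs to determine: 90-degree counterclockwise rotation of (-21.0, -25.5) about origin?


90° CCW: (x,y) -> (-y, x)
(-21,-25.5) -> (25.5, -21)

(25.5, -21)


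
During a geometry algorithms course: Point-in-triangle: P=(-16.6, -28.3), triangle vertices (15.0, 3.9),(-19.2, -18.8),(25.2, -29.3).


Cross products: AB x AP = 383.92, BC x BP = -394.5, CA x CP = 1377.56
All same sign? no

No, outside


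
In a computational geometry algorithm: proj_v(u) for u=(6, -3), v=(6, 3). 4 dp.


u.v = 27, |v| = sqrt(45) = 6.7082
Scalar projection = u.v / |v| = 27 / sqrt(45) = 4.0249

4.0249


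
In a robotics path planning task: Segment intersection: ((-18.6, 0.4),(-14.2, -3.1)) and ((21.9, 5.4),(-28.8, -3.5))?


Cross products: d1=-106.95, d2=109.66, d3=163.75, d4=-52.86
d1*d2 < 0 and d3*d4 < 0? yes

Yes, they intersect


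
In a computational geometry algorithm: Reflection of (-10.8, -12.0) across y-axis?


Reflection over y-axis: (x,y) -> (-x,y)
(-10.8, -12) -> (10.8, -12)

(10.8, -12)


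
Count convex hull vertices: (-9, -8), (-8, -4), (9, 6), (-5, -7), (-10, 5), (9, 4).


Convex hull vertices (CCW): (-10, 5), (-9, -8), (-5, -7), (9, 4), (9, 6)
Count = 5

5


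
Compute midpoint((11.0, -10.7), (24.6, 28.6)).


M = ((11+24.6)/2, ((-10.7)+28.6)/2)
= (17.8, 8.95)

(17.8, 8.95)


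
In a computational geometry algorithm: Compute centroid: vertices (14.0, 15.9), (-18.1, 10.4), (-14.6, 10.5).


Centroid = ((x_A+x_B+x_C)/3, (y_A+y_B+y_C)/3)
= ((14+(-18.1)+(-14.6))/3, (15.9+10.4+10.5)/3)
= (-6.2333, 12.2667)

(-6.2333, 12.2667)


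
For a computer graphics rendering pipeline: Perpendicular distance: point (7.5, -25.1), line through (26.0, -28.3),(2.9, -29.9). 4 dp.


|cross product| = 103.52
|line direction| = sqrt(536.17) = 23.1553
Distance = 103.52/sqrt(536.17) = 4.4707

4.4707


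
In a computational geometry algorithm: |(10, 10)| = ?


|u| = sqrt(10^2 + 10^2) = sqrt(200) = 14.1421

14.1421


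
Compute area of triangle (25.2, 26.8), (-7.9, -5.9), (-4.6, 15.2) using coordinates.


Area = |x_A(y_B-y_C) + x_B(y_C-y_A) + x_C(y_A-y_B)|/2
= |(-531.72) + 91.64 + (-150.42)|/2
= 590.5/2 = 295.25

295.25


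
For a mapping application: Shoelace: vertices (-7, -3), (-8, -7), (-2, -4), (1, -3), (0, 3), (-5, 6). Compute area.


Shoelace sum: ((-7)*(-7) - (-8)*(-3)) + ((-8)*(-4) - (-2)*(-7)) + ((-2)*(-3) - 1*(-4)) + (1*3 - 0*(-3)) + (0*6 - (-5)*3) + ((-5)*(-3) - (-7)*6)
= 128
Area = |128|/2 = 64

64


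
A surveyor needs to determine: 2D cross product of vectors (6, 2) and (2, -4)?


u x v = u_x*v_y - u_y*v_x = 6*(-4) - 2*2
= (-24) - 4 = -28

-28


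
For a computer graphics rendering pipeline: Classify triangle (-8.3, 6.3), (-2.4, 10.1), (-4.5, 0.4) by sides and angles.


Side lengths squared: AB^2=49.25, BC^2=98.5, CA^2=49.25
Sorted: [49.25, 49.25, 98.5]
By sides: Isosceles, By angles: Right

Isosceles, Right


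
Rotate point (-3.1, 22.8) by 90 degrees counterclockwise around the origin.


90° CCW: (x,y) -> (-y, x)
(-3.1,22.8) -> (-22.8, -3.1)

(-22.8, -3.1)


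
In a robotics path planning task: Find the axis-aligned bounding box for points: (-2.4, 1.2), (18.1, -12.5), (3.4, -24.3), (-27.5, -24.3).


x range: [-27.5, 18.1]
y range: [-24.3, 1.2]
Bounding box: (-27.5,-24.3) to (18.1,1.2)

(-27.5,-24.3) to (18.1,1.2)


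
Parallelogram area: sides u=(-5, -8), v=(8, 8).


|u x v| = |(-5)*8 - (-8)*8|
= |(-40) - (-64)| = 24

24


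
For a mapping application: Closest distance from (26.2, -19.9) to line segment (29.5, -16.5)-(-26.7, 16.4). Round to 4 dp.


Project P onto AB: t = 0.0174 (clamped to [0,1])
Closest point on segment: (28.5246, -15.929)
Distance: 4.6014

4.6014


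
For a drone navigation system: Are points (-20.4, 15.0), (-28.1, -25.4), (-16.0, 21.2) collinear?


Cross product: ((-28.1)-(-20.4))*(21.2-15) - ((-25.4)-15)*((-16)-(-20.4))
= 130.02

No, not collinear


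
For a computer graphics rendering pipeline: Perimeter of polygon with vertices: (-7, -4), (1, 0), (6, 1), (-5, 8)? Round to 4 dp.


Sides: (-7, -4)->(1, 0): sqrt(80) = 8.944272, (1, 0)->(6, 1): sqrt(26) = 5.09902, (6, 1)->(-5, 8): sqrt(170) = 13.038405, (-5, 8)->(-7, -4): sqrt(148) = 12.165525
Sum = 39.247222
Perimeter = 39.2472

39.2472


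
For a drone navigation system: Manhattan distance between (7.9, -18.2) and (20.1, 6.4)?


|7.9-20.1| + |(-18.2)-6.4| = 12.2 + 24.6 = 36.8

36.8


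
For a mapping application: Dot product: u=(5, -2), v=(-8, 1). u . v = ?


u . v = u_x*v_x + u_y*v_y = 5*(-8) + (-2)*1
= (-40) + (-2) = -42

-42


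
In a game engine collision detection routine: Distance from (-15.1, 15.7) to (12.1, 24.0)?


dx=27.2, dy=8.3
d^2 = 27.2^2 + 8.3^2 = 808.73
d = sqrt(808.73) = 28.4382

28.4382


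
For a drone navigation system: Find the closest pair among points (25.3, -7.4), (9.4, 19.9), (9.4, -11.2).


d(P0,P1) = 31.5927, d(P0,P2) = 16.3478, d(P1,P2) = 31.1
Closest: P0 and P2

Closest pair: (25.3, -7.4) and (9.4, -11.2), distance = 16.3478


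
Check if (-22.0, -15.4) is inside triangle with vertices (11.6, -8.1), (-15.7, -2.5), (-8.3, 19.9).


Cross products: AB x AP = 387.45, BC x BP = 45.66, CA x CP = -1086.07
All same sign? no

No, outside


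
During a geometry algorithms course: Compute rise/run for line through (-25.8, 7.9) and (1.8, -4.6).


slope = (y2-y1)/(x2-x1) = ((-4.6)-7.9)/(1.8-(-25.8)) = (-12.5)/27.6 = -0.4529

-0.4529


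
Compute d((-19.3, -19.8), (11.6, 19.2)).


dx=30.9, dy=39
d^2 = 30.9^2 + 39^2 = 2475.81
d = sqrt(2475.81) = 49.7575

49.7575


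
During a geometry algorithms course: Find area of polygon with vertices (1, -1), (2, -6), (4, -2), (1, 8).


Shoelace sum: (1*(-6) - 2*(-1)) + (2*(-2) - 4*(-6)) + (4*8 - 1*(-2)) + (1*(-1) - 1*8)
= 41
Area = |41|/2 = 20.5

20.5


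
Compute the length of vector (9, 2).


|u| = sqrt(9^2 + 2^2) = sqrt(85) = 9.2195

9.2195


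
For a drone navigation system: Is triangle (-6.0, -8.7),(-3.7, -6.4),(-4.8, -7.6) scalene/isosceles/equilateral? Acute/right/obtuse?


Side lengths squared: AB^2=10.58, BC^2=2.65, CA^2=2.65
Sorted: [2.65, 2.65, 10.58]
By sides: Isosceles, By angles: Obtuse

Isosceles, Obtuse


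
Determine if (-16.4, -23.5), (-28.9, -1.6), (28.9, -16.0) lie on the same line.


Cross product: ((-28.9)-(-16.4))*((-16)-(-23.5)) - ((-1.6)-(-23.5))*(28.9-(-16.4))
= -1085.82

No, not collinear


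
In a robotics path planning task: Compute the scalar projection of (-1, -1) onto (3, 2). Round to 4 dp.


u.v = -5, |v| = sqrt(13) = 3.6056
Scalar projection = u.v / |v| = -5 / sqrt(13) = -1.3868

-1.3868


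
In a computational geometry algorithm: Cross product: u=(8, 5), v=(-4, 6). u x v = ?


u x v = u_x*v_y - u_y*v_x = 8*6 - 5*(-4)
= 48 - (-20) = 68

68


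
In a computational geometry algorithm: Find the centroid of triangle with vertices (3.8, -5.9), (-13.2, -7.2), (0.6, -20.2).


Centroid = ((x_A+x_B+x_C)/3, (y_A+y_B+y_C)/3)
= ((3.8+(-13.2)+0.6)/3, ((-5.9)+(-7.2)+(-20.2))/3)
= (-2.9333, -11.1)

(-2.9333, -11.1)


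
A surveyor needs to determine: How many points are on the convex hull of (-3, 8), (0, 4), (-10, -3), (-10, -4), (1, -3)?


Convex hull vertices (CCW): (-10, -4), (1, -3), (0, 4), (-3, 8), (-10, -3)
Count = 5

5


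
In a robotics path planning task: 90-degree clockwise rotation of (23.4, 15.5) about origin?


90° CW: (x,y) -> (y, -x)
(23.4,15.5) -> (15.5, -23.4)

(15.5, -23.4)


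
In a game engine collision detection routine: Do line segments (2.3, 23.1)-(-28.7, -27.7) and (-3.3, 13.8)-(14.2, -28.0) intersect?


Cross products: d1=396.83, d2=-1787.97, d3=3.82, d4=2188.62
d1*d2 < 0 and d3*d4 < 0? no

No, they don't intersect


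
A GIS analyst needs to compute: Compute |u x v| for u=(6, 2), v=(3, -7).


|u x v| = |6*(-7) - 2*3|
= |(-42) - 6| = 48

48


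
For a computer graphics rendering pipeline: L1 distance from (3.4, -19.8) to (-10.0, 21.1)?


|3.4-(-10)| + |(-19.8)-21.1| = 13.4 + 40.9 = 54.3

54.3


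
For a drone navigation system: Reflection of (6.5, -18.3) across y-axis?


Reflection over y-axis: (x,y) -> (-x,y)
(6.5, -18.3) -> (-6.5, -18.3)

(-6.5, -18.3)


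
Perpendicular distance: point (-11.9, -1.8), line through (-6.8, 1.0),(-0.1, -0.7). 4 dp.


|cross product| = 27.43
|line direction| = sqrt(47.78) = 6.9123
Distance = 27.43/sqrt(47.78) = 3.9683

3.9683


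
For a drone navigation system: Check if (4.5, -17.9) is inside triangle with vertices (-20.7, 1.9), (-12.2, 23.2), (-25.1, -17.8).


Cross products: AB x AP = -705.06, BC x BP = 1214.89, CA x CP = -583.56
All same sign? no

No, outside


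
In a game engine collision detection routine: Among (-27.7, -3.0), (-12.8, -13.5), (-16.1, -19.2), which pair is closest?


d(P0,P1) = 18.228, d(P0,P2) = 19.9249, d(P1,P2) = 6.5863
Closest: P1 and P2

Closest pair: (-12.8, -13.5) and (-16.1, -19.2), distance = 6.5863


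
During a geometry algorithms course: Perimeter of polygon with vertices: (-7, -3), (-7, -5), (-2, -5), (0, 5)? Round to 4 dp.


Sides: (-7, -3)->(-7, -5): sqrt(4) = 2, (-7, -5)->(-2, -5): sqrt(25) = 5, (-2, -5)->(0, 5): sqrt(104) = 10.198039, (0, 5)->(-7, -3): sqrt(113) = 10.630146
Sum = 27.828185
Perimeter = 27.8282

27.8282


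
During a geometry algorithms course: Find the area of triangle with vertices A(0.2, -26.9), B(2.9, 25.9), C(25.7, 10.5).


Area = |x_A(y_B-y_C) + x_B(y_C-y_A) + x_C(y_A-y_B)|/2
= |3.08 + 108.46 + (-1356.96)|/2
= 1245.42/2 = 622.71

622.71


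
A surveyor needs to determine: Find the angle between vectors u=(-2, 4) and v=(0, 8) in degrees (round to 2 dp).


u.v = 32, |u| = sqrt(20) = 4.4721, |v| = sqrt(64) = 8
cos(theta) = u.v/(|u||v|) = 32/sqrt(1280) = 0.894427
theta = acos(0.894427) = 26.57 degrees

26.57 degrees


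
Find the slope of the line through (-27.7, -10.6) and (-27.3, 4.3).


slope = (y2-y1)/(x2-x1) = (4.3-(-10.6))/((-27.3)-(-27.7)) = 14.9/0.4 = 37.25

37.25


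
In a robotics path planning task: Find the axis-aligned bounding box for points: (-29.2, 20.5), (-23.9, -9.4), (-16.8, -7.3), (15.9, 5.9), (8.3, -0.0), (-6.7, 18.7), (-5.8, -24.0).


x range: [-29.2, 15.9]
y range: [-24, 20.5]
Bounding box: (-29.2,-24) to (15.9,20.5)

(-29.2,-24) to (15.9,20.5)


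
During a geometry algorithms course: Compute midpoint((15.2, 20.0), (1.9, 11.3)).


M = ((15.2+1.9)/2, (20+11.3)/2)
= (8.55, 15.65)

(8.55, 15.65)


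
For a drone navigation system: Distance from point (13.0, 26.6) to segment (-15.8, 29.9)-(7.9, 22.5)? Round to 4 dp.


Project P onto AB: t = 1 (clamped to [0,1])
Closest point on segment: (7.9, 22.5)
Distance: 6.5437

6.5437


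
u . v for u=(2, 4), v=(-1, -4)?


u . v = u_x*v_x + u_y*v_y = 2*(-1) + 4*(-4)
= (-2) + (-16) = -18

-18


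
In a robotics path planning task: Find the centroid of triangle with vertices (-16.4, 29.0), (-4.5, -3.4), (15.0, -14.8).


Centroid = ((x_A+x_B+x_C)/3, (y_A+y_B+y_C)/3)
= (((-16.4)+(-4.5)+15)/3, (29+(-3.4)+(-14.8))/3)
= (-1.9667, 3.6)

(-1.9667, 3.6)


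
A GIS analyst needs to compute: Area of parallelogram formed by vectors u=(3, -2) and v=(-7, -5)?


|u x v| = |3*(-5) - (-2)*(-7)|
= |(-15) - 14| = 29

29


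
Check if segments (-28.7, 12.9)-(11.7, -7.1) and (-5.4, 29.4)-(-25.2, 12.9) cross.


Cross products: d1=-57.75, d2=1004.85, d3=1132.6, d4=70
d1*d2 < 0 and d3*d4 < 0? no

No, they don't intersect


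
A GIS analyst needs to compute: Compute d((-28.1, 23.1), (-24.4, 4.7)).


dx=3.7, dy=-18.4
d^2 = 3.7^2 + (-18.4)^2 = 352.25
d = sqrt(352.25) = 18.7683

18.7683


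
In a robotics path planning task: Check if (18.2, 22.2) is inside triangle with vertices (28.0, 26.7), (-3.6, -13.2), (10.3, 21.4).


Cross products: AB x AP = -248.82, BC x BP = -262.22, CA x CP = -27.71
All same sign? yes

Yes, inside


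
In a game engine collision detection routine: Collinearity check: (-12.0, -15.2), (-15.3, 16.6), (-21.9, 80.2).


Cross product: ((-15.3)-(-12))*(80.2-(-15.2)) - (16.6-(-15.2))*((-21.9)-(-12))
= 0

Yes, collinear


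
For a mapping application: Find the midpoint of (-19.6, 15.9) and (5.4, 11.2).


M = (((-19.6)+5.4)/2, (15.9+11.2)/2)
= (-7.1, 13.55)

(-7.1, 13.55)


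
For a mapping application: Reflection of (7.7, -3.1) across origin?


Reflection over origin: (x,y) -> (-x,-y)
(7.7, -3.1) -> (-7.7, 3.1)

(-7.7, 3.1)


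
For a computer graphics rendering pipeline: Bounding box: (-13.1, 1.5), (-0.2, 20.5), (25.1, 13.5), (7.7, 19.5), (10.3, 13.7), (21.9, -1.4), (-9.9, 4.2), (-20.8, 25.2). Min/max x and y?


x range: [-20.8, 25.1]
y range: [-1.4, 25.2]
Bounding box: (-20.8,-1.4) to (25.1,25.2)

(-20.8,-1.4) to (25.1,25.2)


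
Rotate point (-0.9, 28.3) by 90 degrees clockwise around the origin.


90° CW: (x,y) -> (y, -x)
(-0.9,28.3) -> (28.3, 0.9)

(28.3, 0.9)


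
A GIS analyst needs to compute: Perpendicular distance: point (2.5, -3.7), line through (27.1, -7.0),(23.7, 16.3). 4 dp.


|cross product| = 561.96
|line direction| = sqrt(554.45) = 23.5468
Distance = 561.96/sqrt(554.45) = 23.8657

23.8657


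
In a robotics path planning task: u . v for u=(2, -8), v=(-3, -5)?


u . v = u_x*v_x + u_y*v_y = 2*(-3) + (-8)*(-5)
= (-6) + 40 = 34

34


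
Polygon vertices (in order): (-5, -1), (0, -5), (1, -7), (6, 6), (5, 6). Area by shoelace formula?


Shoelace sum: ((-5)*(-5) - 0*(-1)) + (0*(-7) - 1*(-5)) + (1*6 - 6*(-7)) + (6*6 - 5*6) + (5*(-1) - (-5)*6)
= 109
Area = |109|/2 = 54.5

54.5


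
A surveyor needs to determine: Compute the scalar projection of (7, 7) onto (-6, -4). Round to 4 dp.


u.v = -70, |v| = sqrt(52) = 7.2111
Scalar projection = u.v / |v| = -70 / sqrt(52) = -9.7073

-9.7073


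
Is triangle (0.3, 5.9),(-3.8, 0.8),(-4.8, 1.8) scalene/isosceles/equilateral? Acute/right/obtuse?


Side lengths squared: AB^2=42.82, BC^2=2, CA^2=42.82
Sorted: [2, 42.82, 42.82]
By sides: Isosceles, By angles: Acute

Isosceles, Acute


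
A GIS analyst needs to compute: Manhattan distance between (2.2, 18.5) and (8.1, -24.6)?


|2.2-8.1| + |18.5-(-24.6)| = 5.9 + 43.1 = 49

49


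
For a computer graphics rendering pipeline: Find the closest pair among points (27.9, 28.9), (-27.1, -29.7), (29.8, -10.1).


d(P0,P1) = 80.3677, d(P0,P2) = 39.0463, d(P1,P2) = 60.1811
Closest: P0 and P2

Closest pair: (27.9, 28.9) and (29.8, -10.1), distance = 39.0463


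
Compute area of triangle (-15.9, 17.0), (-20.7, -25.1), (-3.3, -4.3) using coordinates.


Area = |x_A(y_B-y_C) + x_B(y_C-y_A) + x_C(y_A-y_B)|/2
= |330.72 + 440.91 + (-138.93)|/2
= 632.7/2 = 316.35

316.35


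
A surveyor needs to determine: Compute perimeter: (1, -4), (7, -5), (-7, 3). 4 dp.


Sides: (1, -4)->(7, -5): sqrt(37) = 6.082763, (7, -5)->(-7, 3): sqrt(260) = 16.124515, (-7, 3)->(1, -4): sqrt(113) = 10.630146
Sum = 32.837424
Perimeter = 32.8374

32.8374


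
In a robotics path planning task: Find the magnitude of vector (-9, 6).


|u| = sqrt((-9)^2 + 6^2) = sqrt(117) = 10.8167

10.8167


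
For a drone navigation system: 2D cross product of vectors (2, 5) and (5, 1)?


u x v = u_x*v_y - u_y*v_x = 2*1 - 5*5
= 2 - 25 = -23

-23


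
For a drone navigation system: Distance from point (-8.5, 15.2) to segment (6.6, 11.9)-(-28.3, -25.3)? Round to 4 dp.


Project P onto AB: t = 0.1554 (clamped to [0,1])
Closest point on segment: (1.1778, 6.1205)
Distance: 13.2702

13.2702


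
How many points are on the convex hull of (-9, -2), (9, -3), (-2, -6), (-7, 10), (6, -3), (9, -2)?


Convex hull vertices (CCW): (-9, -2), (-2, -6), (9, -3), (9, -2), (-7, 10)
Count = 5

5


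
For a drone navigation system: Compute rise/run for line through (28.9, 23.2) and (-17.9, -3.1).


slope = (y2-y1)/(x2-x1) = ((-3.1)-23.2)/((-17.9)-28.9) = (-26.3)/(-46.8) = 0.562

0.562


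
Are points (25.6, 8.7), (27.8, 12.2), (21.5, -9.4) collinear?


Cross product: (27.8-25.6)*((-9.4)-8.7) - (12.2-8.7)*(21.5-25.6)
= -25.47

No, not collinear


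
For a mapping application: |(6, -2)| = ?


|u| = sqrt(6^2 + (-2)^2) = sqrt(40) = 6.3246

6.3246


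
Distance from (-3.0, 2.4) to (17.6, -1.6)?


dx=20.6, dy=-4
d^2 = 20.6^2 + (-4)^2 = 440.36
d = sqrt(440.36) = 20.9848

20.9848


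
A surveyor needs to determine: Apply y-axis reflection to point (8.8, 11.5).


Reflection over y-axis: (x,y) -> (-x,y)
(8.8, 11.5) -> (-8.8, 11.5)

(-8.8, 11.5)


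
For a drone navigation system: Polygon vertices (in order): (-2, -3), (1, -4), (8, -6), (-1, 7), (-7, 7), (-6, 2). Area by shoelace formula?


Shoelace sum: ((-2)*(-4) - 1*(-3)) + (1*(-6) - 8*(-4)) + (8*7 - (-1)*(-6)) + ((-1)*7 - (-7)*7) + ((-7)*2 - (-6)*7) + ((-6)*(-3) - (-2)*2)
= 179
Area = |179|/2 = 89.5

89.5


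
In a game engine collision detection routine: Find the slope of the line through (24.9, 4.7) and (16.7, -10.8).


slope = (y2-y1)/(x2-x1) = ((-10.8)-4.7)/(16.7-24.9) = (-15.5)/(-8.2) = 1.8902

1.8902


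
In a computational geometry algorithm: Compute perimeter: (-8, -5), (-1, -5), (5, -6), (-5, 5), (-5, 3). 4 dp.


Sides: (-8, -5)->(-1, -5): sqrt(49) = 7, (-1, -5)->(5, -6): sqrt(37) = 6.082763, (5, -6)->(-5, 5): sqrt(221) = 14.866069, (-5, 5)->(-5, 3): sqrt(4) = 2, (-5, 3)->(-8, -5): sqrt(73) = 8.544004
Sum = 38.492836
Perimeter = 38.4928

38.4928


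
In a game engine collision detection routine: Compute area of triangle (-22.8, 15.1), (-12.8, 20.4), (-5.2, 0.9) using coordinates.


Area = |x_A(y_B-y_C) + x_B(y_C-y_A) + x_C(y_A-y_B)|/2
= |(-444.6) + 181.76 + 27.56|/2
= 235.28/2 = 117.64

117.64


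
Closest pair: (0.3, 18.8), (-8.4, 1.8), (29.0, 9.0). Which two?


d(P0,P1) = 19.0969, d(P0,P2) = 30.3271, d(P1,P2) = 38.0867
Closest: P0 and P1

Closest pair: (0.3, 18.8) and (-8.4, 1.8), distance = 19.0969


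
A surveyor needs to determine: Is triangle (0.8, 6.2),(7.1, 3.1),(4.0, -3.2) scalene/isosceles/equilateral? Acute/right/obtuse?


Side lengths squared: AB^2=49.3, BC^2=49.3, CA^2=98.6
Sorted: [49.3, 49.3, 98.6]
By sides: Isosceles, By angles: Right

Isosceles, Right


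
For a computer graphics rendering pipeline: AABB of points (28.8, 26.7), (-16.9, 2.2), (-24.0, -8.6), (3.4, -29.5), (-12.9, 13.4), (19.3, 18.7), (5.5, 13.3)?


x range: [-24, 28.8]
y range: [-29.5, 26.7]
Bounding box: (-24,-29.5) to (28.8,26.7)

(-24,-29.5) to (28.8,26.7)


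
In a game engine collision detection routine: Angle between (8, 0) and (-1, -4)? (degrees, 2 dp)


u.v = -8, |u| = sqrt(64) = 8, |v| = sqrt(17) = 4.1231
cos(theta) = u.v/(|u||v|) = -8/sqrt(1088) = -0.242536
theta = acos(-0.242536) = 104.04 degrees

104.04 degrees


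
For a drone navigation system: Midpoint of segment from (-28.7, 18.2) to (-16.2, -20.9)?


M = (((-28.7)+(-16.2))/2, (18.2+(-20.9))/2)
= (-22.45, -1.35)

(-22.45, -1.35)


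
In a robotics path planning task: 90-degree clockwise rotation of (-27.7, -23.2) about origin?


90° CW: (x,y) -> (y, -x)
(-27.7,-23.2) -> (-23.2, 27.7)

(-23.2, 27.7)


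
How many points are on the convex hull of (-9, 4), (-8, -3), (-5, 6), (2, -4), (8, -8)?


Convex hull vertices (CCW): (-9, 4), (-8, -3), (8, -8), (-5, 6)
Count = 4

4


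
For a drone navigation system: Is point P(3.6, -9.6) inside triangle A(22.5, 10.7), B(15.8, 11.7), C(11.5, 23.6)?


Cross products: AB x AP = 154.91, BC x BP = 236.77, CA x CP = -467.11
All same sign? no

No, outside


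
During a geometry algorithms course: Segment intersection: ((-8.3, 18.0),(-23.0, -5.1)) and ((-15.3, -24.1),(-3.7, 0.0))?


Cross products: d1=319.66, d2=405.97, d3=457.17, d4=370.86
d1*d2 < 0 and d3*d4 < 0? no

No, they don't intersect


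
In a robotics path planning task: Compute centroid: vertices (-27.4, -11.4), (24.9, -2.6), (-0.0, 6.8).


Centroid = ((x_A+x_B+x_C)/3, (y_A+y_B+y_C)/3)
= (((-27.4)+24.9+0)/3, ((-11.4)+(-2.6)+6.8)/3)
= (-0.8333, -2.4)

(-0.8333, -2.4)


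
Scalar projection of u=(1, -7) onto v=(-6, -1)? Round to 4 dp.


u.v = 1, |v| = sqrt(37) = 6.0828
Scalar projection = u.v / |v| = 1 / sqrt(37) = 0.1644

0.1644


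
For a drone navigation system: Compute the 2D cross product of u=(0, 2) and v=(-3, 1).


u x v = u_x*v_y - u_y*v_x = 0*1 - 2*(-3)
= 0 - (-6) = 6

6


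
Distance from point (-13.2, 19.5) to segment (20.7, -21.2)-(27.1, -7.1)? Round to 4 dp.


Project P onto AB: t = 1 (clamped to [0,1])
Closest point on segment: (27.1, -7.1)
Distance: 48.2872

48.2872


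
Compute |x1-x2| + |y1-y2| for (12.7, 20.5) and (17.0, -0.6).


|12.7-17| + |20.5-(-0.6)| = 4.3 + 21.1 = 25.4

25.4


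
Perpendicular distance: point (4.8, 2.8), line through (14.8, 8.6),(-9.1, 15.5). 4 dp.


|cross product| = 207.62
|line direction| = sqrt(618.82) = 24.8761
Distance = 207.62/sqrt(618.82) = 8.3462

8.3462


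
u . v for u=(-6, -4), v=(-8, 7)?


u . v = u_x*v_x + u_y*v_y = (-6)*(-8) + (-4)*7
= 48 + (-28) = 20

20


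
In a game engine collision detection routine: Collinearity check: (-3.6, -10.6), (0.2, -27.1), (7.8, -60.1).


Cross product: (0.2-(-3.6))*((-60.1)-(-10.6)) - ((-27.1)-(-10.6))*(7.8-(-3.6))
= 0

Yes, collinear


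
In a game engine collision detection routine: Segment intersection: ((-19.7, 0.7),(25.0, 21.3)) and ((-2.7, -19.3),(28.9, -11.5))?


Cross products: d1=764.6, d2=1066.9, d3=-1244.2, d4=-1546.5
d1*d2 < 0 and d3*d4 < 0? no

No, they don't intersect


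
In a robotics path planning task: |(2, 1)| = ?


|u| = sqrt(2^2 + 1^2) = sqrt(5) = 2.2361

2.2361


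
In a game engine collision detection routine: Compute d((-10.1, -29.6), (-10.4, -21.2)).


dx=-0.3, dy=8.4
d^2 = (-0.3)^2 + 8.4^2 = 70.65
d = sqrt(70.65) = 8.4054

8.4054


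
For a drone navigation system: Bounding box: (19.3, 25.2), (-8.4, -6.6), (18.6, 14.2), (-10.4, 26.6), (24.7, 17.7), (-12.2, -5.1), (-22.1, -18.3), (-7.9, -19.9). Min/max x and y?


x range: [-22.1, 24.7]
y range: [-19.9, 26.6]
Bounding box: (-22.1,-19.9) to (24.7,26.6)

(-22.1,-19.9) to (24.7,26.6)


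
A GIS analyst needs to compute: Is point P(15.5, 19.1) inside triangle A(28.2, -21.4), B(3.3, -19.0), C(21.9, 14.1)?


Cross products: AB x AP = -977.97, BC x BP = 304.84, CA x CP = -195.7
All same sign? no

No, outside


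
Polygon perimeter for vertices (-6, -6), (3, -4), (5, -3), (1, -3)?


Sides: (-6, -6)->(3, -4): sqrt(85) = 9.219544, (3, -4)->(5, -3): sqrt(5) = 2.236068, (5, -3)->(1, -3): sqrt(16) = 4, (1, -3)->(-6, -6): sqrt(58) = 7.615773
Sum = 23.071385
Perimeter = 23.0714

23.0714


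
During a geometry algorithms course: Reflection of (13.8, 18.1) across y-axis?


Reflection over y-axis: (x,y) -> (-x,y)
(13.8, 18.1) -> (-13.8, 18.1)

(-13.8, 18.1)


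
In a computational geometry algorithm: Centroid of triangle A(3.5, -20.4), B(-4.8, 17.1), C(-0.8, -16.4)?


Centroid = ((x_A+x_B+x_C)/3, (y_A+y_B+y_C)/3)
= ((3.5+(-4.8)+(-0.8))/3, ((-20.4)+17.1+(-16.4))/3)
= (-0.7, -6.5667)

(-0.7, -6.5667)


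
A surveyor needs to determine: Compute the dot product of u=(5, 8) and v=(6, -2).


u . v = u_x*v_x + u_y*v_y = 5*6 + 8*(-2)
= 30 + (-16) = 14

14


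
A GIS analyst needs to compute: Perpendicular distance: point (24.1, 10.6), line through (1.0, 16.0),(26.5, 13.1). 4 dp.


|cross product| = 70.71
|line direction| = sqrt(658.66) = 25.6644
Distance = 70.71/sqrt(658.66) = 2.7552

2.7552


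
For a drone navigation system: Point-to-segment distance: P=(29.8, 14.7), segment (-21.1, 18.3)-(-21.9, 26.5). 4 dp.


Project P onto AB: t = 0 (clamped to [0,1])
Closest point on segment: (-21.1, 18.3)
Distance: 51.0271

51.0271


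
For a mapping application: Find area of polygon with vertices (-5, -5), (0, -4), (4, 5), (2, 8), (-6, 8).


Shoelace sum: ((-5)*(-4) - 0*(-5)) + (0*5 - 4*(-4)) + (4*8 - 2*5) + (2*8 - (-6)*8) + ((-6)*(-5) - (-5)*8)
= 192
Area = |192|/2 = 96

96


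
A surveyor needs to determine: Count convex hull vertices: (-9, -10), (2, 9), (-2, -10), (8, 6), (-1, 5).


Convex hull vertices (CCW): (-9, -10), (-2, -10), (8, 6), (2, 9), (-1, 5)
Count = 5

5


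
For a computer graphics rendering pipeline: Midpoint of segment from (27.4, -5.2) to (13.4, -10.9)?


M = ((27.4+13.4)/2, ((-5.2)+(-10.9))/2)
= (20.4, -8.05)

(20.4, -8.05)
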